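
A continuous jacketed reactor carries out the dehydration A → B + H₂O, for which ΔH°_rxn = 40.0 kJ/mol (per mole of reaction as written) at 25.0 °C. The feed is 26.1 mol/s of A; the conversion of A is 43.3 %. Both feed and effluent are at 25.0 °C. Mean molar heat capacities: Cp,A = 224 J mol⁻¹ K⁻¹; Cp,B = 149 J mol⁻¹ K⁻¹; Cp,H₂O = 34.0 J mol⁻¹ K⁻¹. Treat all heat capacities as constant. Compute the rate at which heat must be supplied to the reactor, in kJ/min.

Q_in = 27100 kJ/min

Extent of reaction ξ = 0.433 × 26.1 = 11.301 mol/s
Reaction term: ξ·ΔH°_rxn = 11.301 × 40.0 = 452.05 kJ/s
Q = ΔH = 452.05 kJ/s = 452.05 kW
Heat supplied = 27123 kJ/min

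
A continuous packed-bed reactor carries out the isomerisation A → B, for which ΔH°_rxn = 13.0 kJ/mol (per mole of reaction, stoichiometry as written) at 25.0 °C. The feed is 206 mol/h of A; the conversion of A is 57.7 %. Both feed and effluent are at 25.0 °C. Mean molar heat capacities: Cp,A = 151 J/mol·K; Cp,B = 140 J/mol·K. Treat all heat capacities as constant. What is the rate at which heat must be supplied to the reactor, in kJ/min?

Extent of reaction ξ = 0.577 × 206 = 118.86 mol/h
Reaction term: ξ·ΔH°_rxn = 118.86 × 13.0 = 1545.2 kJ/h
Q = ΔH = 1545.2 kJ/h = 0.42922 kW
Heat supplied = 25.753 kJ/min

Q_in = 25.8 kJ/min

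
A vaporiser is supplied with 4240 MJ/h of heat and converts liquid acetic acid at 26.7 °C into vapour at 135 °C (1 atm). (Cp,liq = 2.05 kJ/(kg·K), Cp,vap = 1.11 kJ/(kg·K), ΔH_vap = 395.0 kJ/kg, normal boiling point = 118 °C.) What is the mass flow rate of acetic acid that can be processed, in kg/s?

ṁ = 1.96 kg/s

Δh = 2.05×(118−26.7) + 395.0 + 1.11×(135−118) = 601.03 kJ/kg
Q = 4240 MJ/h = 1177.8 kJ/s = 1177.8 kJ/s
ṁ = Q/Δh = 1177.8 / 601.03 = 1.9596 kg/s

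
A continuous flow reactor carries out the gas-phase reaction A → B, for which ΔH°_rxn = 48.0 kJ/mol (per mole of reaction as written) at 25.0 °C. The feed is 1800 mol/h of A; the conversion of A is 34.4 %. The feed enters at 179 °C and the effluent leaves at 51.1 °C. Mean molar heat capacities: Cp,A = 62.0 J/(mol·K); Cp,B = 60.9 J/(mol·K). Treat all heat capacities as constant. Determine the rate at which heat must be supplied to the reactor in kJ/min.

Extent of reaction ξ = 0.344 × 1800 = 619.2 mol/h
Reaction term: ξ·ΔH°_rxn = 619.2 × 48.0 = 29722 kJ/h
Sensible, feed 179→25 °C: -17186 kJ/h
Outlet flows (mol/h): A 1180.8, B 619.2
Sensible, products 25→51.1 °C: 2895 kJ/h
Q = ΔH = 15430 kJ/h = 4.2862 kW
Heat supplied = 257.17 kJ/min

Q_in = 257 kJ/min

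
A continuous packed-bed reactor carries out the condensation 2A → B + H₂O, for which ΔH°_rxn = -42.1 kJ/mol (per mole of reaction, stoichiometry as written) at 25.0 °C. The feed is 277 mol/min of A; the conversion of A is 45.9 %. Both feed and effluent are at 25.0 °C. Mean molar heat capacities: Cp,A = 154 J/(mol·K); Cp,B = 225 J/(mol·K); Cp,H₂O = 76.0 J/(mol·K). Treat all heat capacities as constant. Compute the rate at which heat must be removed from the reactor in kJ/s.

Extent of reaction ξ = 0.459 × 277 / 2 = 63.572 mol/min
Reaction term: ξ·ΔH°_rxn = 63.572 × -42.1 = -2676.4 kJ/min
Q = ΔH = -2676.4 kJ/min = -44.606 kW
Heat removed = 44.606 kJ/s

Q_out = 44.6 kJ/s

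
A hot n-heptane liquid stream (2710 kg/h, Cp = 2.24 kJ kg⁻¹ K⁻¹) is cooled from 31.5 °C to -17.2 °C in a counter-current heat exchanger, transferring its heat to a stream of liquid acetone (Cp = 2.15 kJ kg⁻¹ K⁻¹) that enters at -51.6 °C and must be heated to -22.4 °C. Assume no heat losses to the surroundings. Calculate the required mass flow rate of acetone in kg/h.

ṁ_c = 4710 kg/h

Heat released by hot stream: Q = 2710 × 2.24 × (31.5 − -17.2) = 295630 kJ/h
Energy balance on cold side (adiabatic exchanger): Q = ṁ_c·Cp_c·(T_c,out − T_c,in)
ṁ_c = 295630 / [2.15 × (-22.4 − -51.6)] = 4709 kg/h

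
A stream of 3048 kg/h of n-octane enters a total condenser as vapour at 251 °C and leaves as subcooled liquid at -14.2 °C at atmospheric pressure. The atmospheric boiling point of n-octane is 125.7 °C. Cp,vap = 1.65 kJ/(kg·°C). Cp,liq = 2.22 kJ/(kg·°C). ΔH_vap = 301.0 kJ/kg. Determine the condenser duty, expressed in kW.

Q_c = 693 kW

vapour 251→125.7 °C: -206.74 kJ/kg
condensation at 125.7 °C: -301 kJ/kg
liquid 125.7→-14.2 °C: -310.58 kJ/kg
Δh = -206.74 + -301 + -310.58 = -818.32 kJ/kg
Q = ṁ·Δh = 3048 kg/h × -818.32 kJ/kg = -2.4942e+06 kJ/h
|Q| = 692.85 kW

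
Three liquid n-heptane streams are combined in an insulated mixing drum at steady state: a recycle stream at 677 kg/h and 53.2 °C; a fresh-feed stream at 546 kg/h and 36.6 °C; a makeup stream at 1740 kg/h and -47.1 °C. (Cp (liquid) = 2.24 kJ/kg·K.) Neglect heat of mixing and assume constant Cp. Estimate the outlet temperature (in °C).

Energy balance with Q = 0: Σ ṁᵢCp,ᵢ(T_out − Tᵢ) = 0
T_out = Σ ṁᵢCp,ᵢTᵢ / Σ ṁᵢCp,ᵢ
      = -58137 / 6637.1 = -8.7594 °C

T_out = -8.76 °C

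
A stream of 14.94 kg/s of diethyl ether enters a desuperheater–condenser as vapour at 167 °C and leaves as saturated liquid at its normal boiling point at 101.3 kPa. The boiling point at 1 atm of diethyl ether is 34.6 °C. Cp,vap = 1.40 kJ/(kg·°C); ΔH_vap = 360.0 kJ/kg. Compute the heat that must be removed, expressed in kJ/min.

vapour 167→34.6 °C: -185.36 kJ/kg
condensation at 34.6 °C: -360 kJ/kg
Δh = -185.36 + -360 = -545.36 kJ/kg
Q = ṁ·Δh = 14.94 kg/s × -545.36 kJ/kg = -8147.7 kJ/s
|Q| = 8147.7 kW = 488860 kJ/min

Q_c = 489000 kJ/min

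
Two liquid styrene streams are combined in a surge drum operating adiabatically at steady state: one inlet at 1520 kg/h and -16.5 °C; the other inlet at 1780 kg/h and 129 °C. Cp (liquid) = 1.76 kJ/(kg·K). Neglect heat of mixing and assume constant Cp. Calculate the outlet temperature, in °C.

Adiabatic, steady state ⇒ Σ ṁᵢCp,ᵢ(T_out − Tᵢ) = 0
Σ ṁᵢCp,ᵢTᵢ = 1520×1.76×-16.5 + 1780×1.76×129 = 359990
Σ ṁᵢCp,ᵢ = 1520×1.76 + 1780×1.76 = 5808
T_out = 359990 / 5808 = 61.982 °C

T_out = 62.0 °C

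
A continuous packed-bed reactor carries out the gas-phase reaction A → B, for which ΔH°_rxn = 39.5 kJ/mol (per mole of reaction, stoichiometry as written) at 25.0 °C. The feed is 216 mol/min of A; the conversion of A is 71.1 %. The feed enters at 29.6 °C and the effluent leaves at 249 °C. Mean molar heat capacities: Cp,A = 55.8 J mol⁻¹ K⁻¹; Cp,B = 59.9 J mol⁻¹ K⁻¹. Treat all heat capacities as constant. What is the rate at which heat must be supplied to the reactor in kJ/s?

Q_in = 148 kJ/s

Extent of reaction ξ = 0.711 × 216 = 153.58 mol/min
Reaction term: ξ·ΔH°_rxn = 153.58 × 39.5 = 6066.3 kJ/min
Sensible, feed 29.6→25 °C: -55.443 kJ/min
Outlet flows (mol/min): A 62.424, B 153.58
Sensible, products 25→249 °C: 2840.9 kJ/min
Q = ΔH = 8851.7 kJ/min = 147.53 kW
Heat supplied = 147.53 kJ/s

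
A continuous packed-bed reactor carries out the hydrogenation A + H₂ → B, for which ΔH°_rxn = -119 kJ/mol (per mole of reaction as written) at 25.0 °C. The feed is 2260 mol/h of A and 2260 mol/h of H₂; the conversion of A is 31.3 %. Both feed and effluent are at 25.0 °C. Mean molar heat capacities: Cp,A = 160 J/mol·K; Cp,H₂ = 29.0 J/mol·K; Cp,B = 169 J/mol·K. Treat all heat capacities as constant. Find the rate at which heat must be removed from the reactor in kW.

Extent of reaction ξ = 0.313 × 2260 = 707.38 mol/h
Reaction term: ξ·ΔH°_rxn = 707.38 × -119 = -84178 kJ/h
Q = ΔH = -84178 kJ/h = -23.383 kW
Heat removed = 23.383 kW

Q_out = 23.4 kW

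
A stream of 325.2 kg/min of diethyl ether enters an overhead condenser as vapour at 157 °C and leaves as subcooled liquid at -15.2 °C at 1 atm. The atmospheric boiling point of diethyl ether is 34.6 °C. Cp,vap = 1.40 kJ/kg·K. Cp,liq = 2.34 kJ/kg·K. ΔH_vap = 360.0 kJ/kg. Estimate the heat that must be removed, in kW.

Q_c = 3510 kW

vapour 157→34.6 °C: -171.36 kJ/kg
condensation at 34.6 °C: -360 kJ/kg
liquid 34.6→-15.2 °C: -116.53 kJ/kg
Δh = -171.36 + -360 + -116.53 = -647.89 kJ/kg
Q = ṁ·Δh = 325.2 kg/min × -647.89 kJ/kg = -210690 kJ/min
|Q| = 3511.6 kW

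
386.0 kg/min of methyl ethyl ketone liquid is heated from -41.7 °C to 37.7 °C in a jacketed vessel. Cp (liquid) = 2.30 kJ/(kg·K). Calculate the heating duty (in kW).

Q = 1170 kW

Q = ṁ·Cp·ΔT = 386.0 × 2.30 × (37.7 − -41.7) = 70491 kJ/min
Converting: 70491 / 60 s = 1174.9 kW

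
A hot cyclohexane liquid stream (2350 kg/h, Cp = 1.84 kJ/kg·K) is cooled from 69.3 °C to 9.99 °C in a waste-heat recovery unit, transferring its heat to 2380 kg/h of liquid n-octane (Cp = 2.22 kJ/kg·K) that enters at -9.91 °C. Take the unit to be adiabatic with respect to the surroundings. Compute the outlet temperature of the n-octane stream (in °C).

T_c,out = 38.6 °C

Heat released by hot stream: Q = 2350 × 1.84 × (69.3 − 9.99) = 256460 kJ/h
Energy balance on cold side (adiabatic exchanger): Q = ṁ_c·Cp_c·(T_c,out − T_c,in)
T_c,out = -9.91 + 256460/(2380 × 2.22) = 38.628 °C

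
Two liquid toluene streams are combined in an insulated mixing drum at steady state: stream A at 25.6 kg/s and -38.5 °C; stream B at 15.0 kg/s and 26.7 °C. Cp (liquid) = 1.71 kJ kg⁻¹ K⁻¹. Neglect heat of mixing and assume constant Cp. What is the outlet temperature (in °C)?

T_out = -14.4 °C

No heat crosses the boundary, so H_out = H_in.
Σ ṁᵢCp,ᵢTᵢ = 25.6×1.71×-38.5 + 15.0×1.71×26.7 = -1000.5
Σ ṁᵢCp,ᵢ = 25.6×1.71 + 15.0×1.71 = 69.426
T_out = -1000.5 / 69.426 = -14.411 °C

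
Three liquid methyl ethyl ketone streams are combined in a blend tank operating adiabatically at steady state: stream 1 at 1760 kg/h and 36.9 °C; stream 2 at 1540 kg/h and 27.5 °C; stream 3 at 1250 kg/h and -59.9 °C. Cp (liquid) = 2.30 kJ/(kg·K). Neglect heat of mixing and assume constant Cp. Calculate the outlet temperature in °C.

T_out = 7.13 °C

Adiabatic, steady state ⇒ Σ ṁᵢCp,ᵢ(T_out − Tᵢ) = 0
T_out = Σ ṁᵢCp,ᵢTᵢ / Σ ṁᵢCp,ᵢ
      = 74564 / 10465 = 7.1251 °C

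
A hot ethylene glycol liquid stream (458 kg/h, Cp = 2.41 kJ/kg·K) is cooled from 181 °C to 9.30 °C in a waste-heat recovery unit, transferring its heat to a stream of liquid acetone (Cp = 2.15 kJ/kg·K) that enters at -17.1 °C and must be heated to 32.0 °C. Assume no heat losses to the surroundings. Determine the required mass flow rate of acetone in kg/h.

Heat released by hot stream: Q = 458 × 2.41 × (181 − 9.30) = 189520 kJ/h
Energy balance on cold side (adiabatic exchanger): Q = ṁ_c·Cp_c·(T_c,out − T_c,in)
ṁ_c = 189520 / [2.15 × (32.0 − -17.1)] = 1795.3 kg/h

ṁ_c = 1800 kg/h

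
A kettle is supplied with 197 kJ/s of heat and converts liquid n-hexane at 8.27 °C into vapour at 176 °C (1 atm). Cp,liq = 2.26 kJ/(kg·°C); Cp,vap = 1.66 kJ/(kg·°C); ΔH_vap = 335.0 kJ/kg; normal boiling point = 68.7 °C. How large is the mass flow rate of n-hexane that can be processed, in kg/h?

ṁ = 1090 kg/h

Δh = 2.26×(68.7−8.27) + 335.0 + 1.66×(176−68.7) = 649.69 kJ/kg
Q = 197 kJ/s = 197 kJ/s = 709200 kJ/h
ṁ = Q/Δh = 709200 / 649.69 = 1091.6 kg/h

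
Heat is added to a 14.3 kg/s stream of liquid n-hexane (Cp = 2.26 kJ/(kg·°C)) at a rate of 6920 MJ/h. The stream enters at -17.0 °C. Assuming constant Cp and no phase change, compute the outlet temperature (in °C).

Q = 6920 MJ/h = 1922.2 kJ/s
ΔT = Q/(ṁ·Cp) = 1922.2/(14.3×2.26) = 59.478 K
T_out = -17.0 + 59.478 = 42.478 °C

T_out = 42.5 °C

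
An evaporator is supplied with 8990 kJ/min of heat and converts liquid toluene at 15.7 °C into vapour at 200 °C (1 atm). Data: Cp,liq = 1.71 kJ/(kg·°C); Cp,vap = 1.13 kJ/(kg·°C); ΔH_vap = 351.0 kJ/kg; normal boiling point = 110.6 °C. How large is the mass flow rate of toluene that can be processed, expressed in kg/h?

ṁ = 878 kg/h

Δh = 1.71×(110.6−15.7) + 351.0 + 1.13×(200−110.6) = 614.3 kJ/kg
Q = 8990 kJ/min = 149.83 kJ/s = 539400 kJ/h
ṁ = Q/Δh = 539400 / 614.3 = 878.07 kg/h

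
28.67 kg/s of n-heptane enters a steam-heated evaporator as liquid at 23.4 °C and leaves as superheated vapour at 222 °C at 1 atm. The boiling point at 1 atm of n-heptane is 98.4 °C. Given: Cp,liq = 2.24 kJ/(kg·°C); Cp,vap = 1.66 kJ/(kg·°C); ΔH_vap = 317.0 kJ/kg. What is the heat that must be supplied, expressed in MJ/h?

liquid 23.4→98.4 °C: 168 kJ/kg
vaporisation at 98.4 °C: 317 kJ/kg
vapour 98.4→222 °C: 205.18 kJ/kg
Δh = 168 + 317 + 205.18 = 690.18 kJ/kg
Q = ṁ·Δh = 28.67 kg/s × 690.18 kJ/kg = 19787 kJ/s
|Q| = 19787 kW = 71234 MJ/h

Q = 71200 MJ/h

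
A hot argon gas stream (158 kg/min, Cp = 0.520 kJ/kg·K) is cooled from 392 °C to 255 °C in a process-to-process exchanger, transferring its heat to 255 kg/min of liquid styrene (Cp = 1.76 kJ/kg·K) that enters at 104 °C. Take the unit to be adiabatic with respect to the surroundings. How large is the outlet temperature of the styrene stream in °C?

T_c,out = 129 °C

Heat released by hot stream: Q = 158 × 0.520 × (392 − 255) = 11256 kJ/min
Energy balance on cold side (adiabatic exchanger): Q = ṁ_c·Cp_c·(T_c,out − T_c,in)
T_c,out = 104 + 11256/(255 × 1.76) = 129.08 °C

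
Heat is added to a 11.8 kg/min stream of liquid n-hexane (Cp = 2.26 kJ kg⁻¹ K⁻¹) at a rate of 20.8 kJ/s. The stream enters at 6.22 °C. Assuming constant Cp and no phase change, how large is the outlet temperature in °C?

T_out = 53.0 °C

Q = 20.8 kJ/s = 1248 kJ/min
ΔT = Q/(ṁ·Cp) = 1248/(11.8×2.26) = 46.798 K
T_out = 6.22 + 46.798 = 53.018 °C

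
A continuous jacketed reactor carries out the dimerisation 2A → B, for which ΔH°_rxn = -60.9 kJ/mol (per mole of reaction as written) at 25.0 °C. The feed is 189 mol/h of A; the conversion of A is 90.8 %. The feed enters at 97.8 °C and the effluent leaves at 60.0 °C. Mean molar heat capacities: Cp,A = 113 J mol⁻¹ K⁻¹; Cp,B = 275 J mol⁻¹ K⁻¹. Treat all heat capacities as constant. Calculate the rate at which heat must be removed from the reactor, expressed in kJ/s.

Extent of reaction ξ = 0.908 × 189 / 2 = 85.806 mol/h
Reaction term: ξ·ΔH°_rxn = 85.806 × -60.9 = -5225.6 kJ/h
Sensible, feed 97.8→25 °C: -1554.8 kJ/h
Outlet flows (mol/h): A 17.388, B 85.806
Sensible, products 25→60.0 °C: 894.65 kJ/h
Q = ΔH = -5885.7 kJ/h = -1.6349 kW
Heat removed = 1.6349 kJ/s

Q_out = 1.63 kJ/s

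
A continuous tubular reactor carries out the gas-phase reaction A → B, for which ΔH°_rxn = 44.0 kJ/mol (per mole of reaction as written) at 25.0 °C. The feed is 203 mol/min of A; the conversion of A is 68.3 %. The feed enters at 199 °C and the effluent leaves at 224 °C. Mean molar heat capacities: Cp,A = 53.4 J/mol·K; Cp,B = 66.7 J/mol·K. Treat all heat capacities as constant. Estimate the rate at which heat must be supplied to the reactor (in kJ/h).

Extent of reaction ξ = 0.683 × 203 = 138.65 mol/min
Reaction term: ξ·ΔH°_rxn = 138.65 × 44.0 = 6100.6 kJ/min
Sensible, feed 199→25 °C: -1886.2 kJ/min
Outlet flows (mol/min): A 64.351, B 138.65
Sensible, products 25→224 °C: 2524.2 kJ/min
Q = ΔH = 6738.5 kJ/min = 112.31 kW
Heat supplied = 404310 kJ/h

Q_in = 404000 kJ/h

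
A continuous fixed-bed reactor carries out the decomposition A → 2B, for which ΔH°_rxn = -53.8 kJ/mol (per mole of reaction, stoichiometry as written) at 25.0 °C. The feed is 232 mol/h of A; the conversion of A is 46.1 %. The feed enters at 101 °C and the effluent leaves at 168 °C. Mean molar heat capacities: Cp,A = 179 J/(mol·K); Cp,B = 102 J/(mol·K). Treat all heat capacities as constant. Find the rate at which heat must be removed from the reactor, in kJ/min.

Q_out = 43.2 kJ/min

Extent of reaction ξ = 0.461 × 232 = 106.95 mol/h
Reaction term: ξ·ΔH°_rxn = 106.95 × -53.8 = -5754 kJ/h
Sensible, feed 101→25 °C: -3156.1 kJ/h
Outlet flows (mol/h): A 125.05, B 213.9
Sensible, products 25→168 °C: 6320.9 kJ/h
Q = ΔH = -2589.3 kJ/h = -0.71925 kW
Heat removed = 43.155 kJ/min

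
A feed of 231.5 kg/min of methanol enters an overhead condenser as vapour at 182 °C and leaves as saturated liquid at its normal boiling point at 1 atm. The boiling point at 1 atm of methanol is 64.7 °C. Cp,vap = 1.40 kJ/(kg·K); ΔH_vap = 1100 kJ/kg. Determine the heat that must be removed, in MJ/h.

Q_c = 17600 MJ/h

vapour 182→64.7 °C: -164.22 kJ/kg
condensation at 64.7 °C: -1100 kJ/kg
Δh = -164.22 + -1100 = -1264.2 kJ/kg
Q = ṁ·Δh = 231.5 kg/min × -1264.2 kJ/kg = -292670 kJ/min
|Q| = 4877.8 kW = 17560 MJ/h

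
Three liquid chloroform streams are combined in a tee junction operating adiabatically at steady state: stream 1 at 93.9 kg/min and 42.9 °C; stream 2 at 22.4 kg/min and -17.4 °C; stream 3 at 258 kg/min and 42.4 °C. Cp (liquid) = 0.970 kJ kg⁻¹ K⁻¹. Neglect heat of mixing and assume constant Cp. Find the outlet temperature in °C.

T_out = 38.9 °C

Adiabatic, steady state ⇒ Σ ṁᵢCp,ᵢ(T_out − Tᵢ) = 0
Σ ṁᵢCp,ᵢTᵢ = 93.9×0.970×42.9 + 22.4×0.970×-17.4 + 258×0.970×42.4 = 14140
Σ ṁᵢCp,ᵢ = 93.9×0.970 + 22.4×0.970 + 258×0.970 = 363.07
T_out = 14140 / 363.07 = 38.947 °C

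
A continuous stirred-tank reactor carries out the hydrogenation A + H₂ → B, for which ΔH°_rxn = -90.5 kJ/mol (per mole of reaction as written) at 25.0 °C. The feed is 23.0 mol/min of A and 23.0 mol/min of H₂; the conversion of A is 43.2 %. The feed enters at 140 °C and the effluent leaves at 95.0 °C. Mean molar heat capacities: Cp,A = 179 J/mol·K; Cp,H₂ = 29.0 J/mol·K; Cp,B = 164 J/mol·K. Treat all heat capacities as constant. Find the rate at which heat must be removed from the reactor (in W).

Extent of reaction ξ = 0.432 × 23.0 = 9.936 mol/min
Reaction term: ξ·ΔH°_rxn = 9.936 × -90.5 = -899.21 kJ/min
Sensible, feed 140→25 °C: -550.16 kJ/min
Outlet flows (mol/min): A 13.064, H₂ 13.064, B 9.936
Sensible, products 25→95.0 °C: 304.28 kJ/min
Q = ΔH = -1145.1 kJ/min = -19.085 kW
Heat removed = 19085 W

Q_out = 19100 W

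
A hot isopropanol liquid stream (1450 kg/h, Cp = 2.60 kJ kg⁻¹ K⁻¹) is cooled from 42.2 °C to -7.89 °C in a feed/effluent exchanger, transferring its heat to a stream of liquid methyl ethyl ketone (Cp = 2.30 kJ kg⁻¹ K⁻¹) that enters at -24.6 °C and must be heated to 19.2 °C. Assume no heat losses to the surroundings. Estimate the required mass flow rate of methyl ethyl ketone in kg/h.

ṁ_c = 1870 kg/h

Heat released by hot stream: Q = 1450 × 2.60 × (42.2 − -7.89) = 188840 kJ/h
Energy balance on cold side (adiabatic exchanger): Q = ṁ_c·Cp_c·(T_c,out − T_c,in)
ṁ_c = 188840 / [2.30 × (19.2 − -24.6)] = 1874.5 kg/h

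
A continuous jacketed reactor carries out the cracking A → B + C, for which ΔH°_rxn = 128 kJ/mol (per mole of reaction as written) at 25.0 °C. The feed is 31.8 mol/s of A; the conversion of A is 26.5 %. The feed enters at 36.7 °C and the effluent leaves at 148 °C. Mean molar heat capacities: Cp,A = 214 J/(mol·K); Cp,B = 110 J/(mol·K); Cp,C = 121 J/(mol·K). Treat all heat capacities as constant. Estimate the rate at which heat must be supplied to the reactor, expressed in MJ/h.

Extent of reaction ξ = 0.265 × 31.8 = 8.427 mol/s
Reaction term: ξ·ΔH°_rxn = 8.427 × 128 = 1078.7 kJ/s
Sensible, feed 36.7→25 °C: -79.621 kJ/s
Outlet flows (mol/s): A 23.373, B 8.427, C 8.427
Sensible, products 25→148 °C: 854.66 kJ/s
Q = ΔH = 1853.7 kJ/s = 1853.7 kW
Heat supplied = 6673.3 MJ/h

Q_in = 6670 MJ/h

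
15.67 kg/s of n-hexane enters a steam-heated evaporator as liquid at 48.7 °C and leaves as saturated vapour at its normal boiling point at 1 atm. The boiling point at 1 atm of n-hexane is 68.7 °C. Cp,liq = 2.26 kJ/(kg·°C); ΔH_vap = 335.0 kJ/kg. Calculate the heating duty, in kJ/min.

liquid 48.7→68.7 °C: 45.2 kJ/kg
vaporisation at 68.7 °C: 335 kJ/kg
Δh = 45.2 + 335 = 380.2 kJ/kg
Q = ṁ·Δh = 15.67 kg/s × 380.2 kJ/kg = 5957.7 kJ/s
|Q| = 5957.7 kW = 357460 kJ/min

Q = 357000 kJ/min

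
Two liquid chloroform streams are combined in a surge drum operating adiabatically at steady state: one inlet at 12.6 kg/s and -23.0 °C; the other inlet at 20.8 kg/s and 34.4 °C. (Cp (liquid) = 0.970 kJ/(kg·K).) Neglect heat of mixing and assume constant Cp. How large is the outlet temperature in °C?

T_out = 12.7 °C

Adiabatic, steady state ⇒ Σ ṁᵢCp,ᵢ(T_out − Tᵢ) = 0
T_out = Σ ṁᵢCp,ᵢTᵢ / Σ ṁᵢCp,ᵢ
      = 412.95 / 32.398 = 12.746 °C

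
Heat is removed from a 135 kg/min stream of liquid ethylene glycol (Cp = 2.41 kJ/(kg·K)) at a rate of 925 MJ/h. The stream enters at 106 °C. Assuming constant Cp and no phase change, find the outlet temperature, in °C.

Q = 925 MJ/h = 15417 kJ/min
ΔT = Q/(ṁ·Cp) = 15417/(135×2.41) = 47.385 K
T_out = 106 − 47.385 = 58.615 °C

T_out = 58.6 °C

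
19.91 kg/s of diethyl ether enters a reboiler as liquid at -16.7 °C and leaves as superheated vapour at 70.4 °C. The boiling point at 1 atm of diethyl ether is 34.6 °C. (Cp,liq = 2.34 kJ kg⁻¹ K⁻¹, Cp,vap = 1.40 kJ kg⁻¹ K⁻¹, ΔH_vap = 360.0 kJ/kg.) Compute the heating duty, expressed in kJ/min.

liquid -16.7→34.6 °C: 120.04 kJ/kg
vaporisation at 34.6 °C: 360 kJ/kg
vapour 34.6→70.4 °C: 50.12 kJ/kg
Δh = 120.04 + 360 + 50.12 = 530.16 kJ/kg
Q = ṁ·Δh = 19.91 kg/s × 530.16 kJ/kg = 10556 kJ/s
|Q| = 10556 kW = 633330 kJ/min

Q = 633000 kJ/min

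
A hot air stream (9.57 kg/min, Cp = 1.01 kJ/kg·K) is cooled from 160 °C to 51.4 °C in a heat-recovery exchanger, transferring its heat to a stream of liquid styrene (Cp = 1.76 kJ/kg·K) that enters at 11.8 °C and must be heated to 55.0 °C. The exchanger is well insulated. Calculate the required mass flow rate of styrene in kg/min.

Heat released by hot stream: Q = 9.57 × 1.01 × (160 − 51.4) = 1049.7 kJ/min
Energy balance on cold side (adiabatic exchanger): Q = ṁ_c·Cp_c·(T_c,out − T_c,in)
ṁ_c = 1049.7 / [1.76 × (55.0 − 11.8)] = 13.806 kg/min

ṁ_c = 13.8 kg/min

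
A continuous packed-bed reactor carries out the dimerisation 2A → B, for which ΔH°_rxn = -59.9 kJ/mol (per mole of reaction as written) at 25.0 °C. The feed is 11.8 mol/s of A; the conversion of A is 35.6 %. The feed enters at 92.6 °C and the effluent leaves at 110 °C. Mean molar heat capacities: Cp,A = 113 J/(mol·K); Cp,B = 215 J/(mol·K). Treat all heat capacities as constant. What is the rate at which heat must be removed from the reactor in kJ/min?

Q_out = 6270 kJ/min

Extent of reaction ξ = 0.356 × 11.8 / 2 = 2.1004 mol/s
Reaction term: ξ·ΔH°_rxn = 2.1004 × -59.9 = -125.81 kJ/s
Sensible, feed 92.6→25 °C: -90.138 kJ/s
Outlet flows (mol/s): A 7.5992, B 2.1004
Sensible, products 25→110 °C: 111.38 kJ/s
Q = ΔH = -104.58 kJ/s = -104.58 kW
Heat removed = 6274.6 kJ/min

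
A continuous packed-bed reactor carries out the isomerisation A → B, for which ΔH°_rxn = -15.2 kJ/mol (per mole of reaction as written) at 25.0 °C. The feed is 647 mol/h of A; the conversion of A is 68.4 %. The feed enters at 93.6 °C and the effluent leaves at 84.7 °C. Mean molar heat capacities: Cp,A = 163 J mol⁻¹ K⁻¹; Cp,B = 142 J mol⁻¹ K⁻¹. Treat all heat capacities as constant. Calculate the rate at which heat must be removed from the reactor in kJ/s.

Extent of reaction ξ = 0.684 × 647 = 442.55 mol/h
Reaction term: ξ·ΔH°_rxn = 442.55 × -15.2 = -6726.7 kJ/h
Sensible, feed 93.6→25 °C: -7234.6 kJ/h
Outlet flows (mol/h): A 204.45, B 442.55
Sensible, products 25→84.7 °C: 5741.2 kJ/h
Q = ΔH = -8220.2 kJ/h = -2.2834 kW
Heat removed = 2.2834 kJ/s

Q_out = 2.28 kJ/s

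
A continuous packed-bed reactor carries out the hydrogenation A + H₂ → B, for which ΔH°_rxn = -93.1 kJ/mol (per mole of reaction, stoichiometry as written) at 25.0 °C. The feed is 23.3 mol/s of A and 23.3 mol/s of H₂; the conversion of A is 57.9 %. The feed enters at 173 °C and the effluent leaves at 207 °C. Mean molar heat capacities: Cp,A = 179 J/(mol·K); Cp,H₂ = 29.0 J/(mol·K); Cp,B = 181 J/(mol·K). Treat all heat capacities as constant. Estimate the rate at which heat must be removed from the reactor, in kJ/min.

Extent of reaction ξ = 0.579 × 23.3 = 13.491 mol/s
Reaction term: ξ·ΔH°_rxn = 13.491 × -93.1 = -1256 kJ/s
Sensible, feed 173→25 °C: -717.27 kJ/s
Outlet flows (mol/s): A 9.8093, H₂ 9.8093, B 13.491
Sensible, products 25→207 °C: 815.75 kJ/s
Q = ΔH = -1157.5 kJ/s = -1157.5 kW
Heat removed = 69450 kJ/min

Q_out = 69400 kJ/min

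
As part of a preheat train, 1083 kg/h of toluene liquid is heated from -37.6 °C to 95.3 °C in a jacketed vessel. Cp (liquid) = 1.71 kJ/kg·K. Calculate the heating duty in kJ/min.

Q = ṁ·Cp·ΔT = 1083 × 1.71 × (95.3 − -37.6) = 246120 kJ/h
Converting: 246120 / 3600 s = 68.367 kW
Heating duty = 4102 kJ/min

Q = 4100 kJ/min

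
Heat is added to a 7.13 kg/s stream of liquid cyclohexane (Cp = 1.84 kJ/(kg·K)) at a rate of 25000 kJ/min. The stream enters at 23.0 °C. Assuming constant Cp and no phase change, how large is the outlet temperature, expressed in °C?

Q = 25000 kJ/min = 416.67 kJ/s
ΔT = Q/(ṁ·Cp) = 416.67/(7.13×1.84) = 31.76 K
T_out = 23.0 + 31.76 = 54.76 °C

T_out = 54.8 °C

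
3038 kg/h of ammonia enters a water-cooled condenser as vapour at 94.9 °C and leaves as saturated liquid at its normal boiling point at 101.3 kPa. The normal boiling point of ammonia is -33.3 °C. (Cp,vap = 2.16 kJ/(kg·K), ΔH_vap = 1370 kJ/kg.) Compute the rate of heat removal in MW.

Q_c = 1.39 MW

vapour 94.9→-33.3 °C: -276.91 kJ/kg
condensation at -33.3 °C: -1370 kJ/kg
Δh = -276.91 + -1370 = -1646.9 kJ/kg
Q = ṁ·Δh = 3038 kg/h × -1646.9 kJ/kg = -5.0033e+06 kJ/h
|Q| = 1389.8 kW = 1.3898 MW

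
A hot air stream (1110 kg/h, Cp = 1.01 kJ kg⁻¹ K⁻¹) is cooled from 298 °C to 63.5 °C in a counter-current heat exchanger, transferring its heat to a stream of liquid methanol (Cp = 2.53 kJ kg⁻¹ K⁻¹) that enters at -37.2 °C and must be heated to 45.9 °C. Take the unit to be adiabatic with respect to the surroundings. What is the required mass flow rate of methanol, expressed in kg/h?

ṁ_c = 1250 kg/h

Heat released by hot stream: Q = 1110 × 1.01 × (298 − 63.5) = 262900 kJ/h
Energy balance on cold side (adiabatic exchanger): Q = ṁ_c·Cp_c·(T_c,out − T_c,in)
ṁ_c = 262900 / [2.53 × (45.9 − -37.2)] = 1250.4 kg/h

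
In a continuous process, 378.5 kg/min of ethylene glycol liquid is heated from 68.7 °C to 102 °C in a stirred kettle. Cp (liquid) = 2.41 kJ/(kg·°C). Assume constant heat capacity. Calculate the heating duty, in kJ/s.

Q = 506 kJ/s

Q = ṁ·Cp·ΔT = 378.5 × 2.41 × (102 − 68.7) = 30376 kJ/min
Converting: 30376 / 60 s = 506.26 kW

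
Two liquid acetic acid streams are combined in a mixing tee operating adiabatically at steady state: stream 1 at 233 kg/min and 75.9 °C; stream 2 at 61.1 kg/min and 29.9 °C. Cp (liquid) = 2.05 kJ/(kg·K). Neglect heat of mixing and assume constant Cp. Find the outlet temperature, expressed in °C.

No heat crosses the boundary, so H_out = H_in.
T_out = Σ ṁᵢCp,ᵢTᵢ / Σ ṁᵢCp,ᵢ
      = 39999 / 602.9 = 66.343 °C

T_out = 66.3 °C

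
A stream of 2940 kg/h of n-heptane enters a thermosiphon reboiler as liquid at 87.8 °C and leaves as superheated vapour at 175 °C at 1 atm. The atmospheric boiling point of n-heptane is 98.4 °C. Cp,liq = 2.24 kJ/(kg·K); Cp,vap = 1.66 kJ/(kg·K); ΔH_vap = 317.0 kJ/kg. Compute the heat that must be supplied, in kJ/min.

liquid 87.8→98.4 °C: 23.744 kJ/kg
vaporisation at 98.4 °C: 317 kJ/kg
vapour 98.4→175 °C: 127.16 kJ/kg
Δh = 23.744 + 317 + 127.16 = 467.9 kJ/kg
Q = ṁ·Δh = 2940 kg/h × 467.9 kJ/kg = 1.3756e+06 kJ/h
|Q| = 382.12 kW = 22927 kJ/min

Q = 22900 kJ/min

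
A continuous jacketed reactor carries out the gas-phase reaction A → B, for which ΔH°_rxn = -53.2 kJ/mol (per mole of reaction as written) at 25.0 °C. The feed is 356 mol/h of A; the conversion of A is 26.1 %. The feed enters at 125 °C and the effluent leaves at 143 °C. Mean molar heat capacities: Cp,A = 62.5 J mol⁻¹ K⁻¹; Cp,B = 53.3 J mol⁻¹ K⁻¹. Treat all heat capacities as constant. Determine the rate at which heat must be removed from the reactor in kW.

Extent of reaction ξ = 0.261 × 356 = 92.916 mol/h
Reaction term: ξ·ΔH°_rxn = 92.916 × -53.2 = -4943.1 kJ/h
Sensible, feed 125→25 °C: -2225 kJ/h
Outlet flows (mol/h): A 263.08, B 92.916
Sensible, products 25→143 °C: 2524.6 kJ/h
Q = ΔH = -4643.5 kJ/h = -1.2899 kW
Heat removed = 1.2899 kW

Q_out = 1.29 kW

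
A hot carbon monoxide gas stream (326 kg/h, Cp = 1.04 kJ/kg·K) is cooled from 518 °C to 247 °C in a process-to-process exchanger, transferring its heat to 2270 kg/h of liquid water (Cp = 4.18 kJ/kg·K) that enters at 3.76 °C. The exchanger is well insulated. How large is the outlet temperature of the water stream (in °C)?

Heat released by hot stream: Q = 326 × 1.04 × (518 − 247) = 91880 kJ/h
Energy balance on cold side (adiabatic exchanger): Q = ṁ_c·Cp_c·(T_c,out − T_c,in)
T_c,out = 3.76 + 91880/(2270 × 4.18) = 13.443 °C

T_c,out = 13.4 °C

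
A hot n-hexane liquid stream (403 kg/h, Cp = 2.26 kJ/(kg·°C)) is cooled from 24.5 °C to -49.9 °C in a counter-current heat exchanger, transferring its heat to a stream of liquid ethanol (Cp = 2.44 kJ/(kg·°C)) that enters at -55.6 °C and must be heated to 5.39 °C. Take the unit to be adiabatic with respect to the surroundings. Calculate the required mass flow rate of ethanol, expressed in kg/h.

ṁ_c = 455 kg/h

Heat released by hot stream: Q = 403 × 2.26 × (24.5 − -49.9) = 67762 kJ/h
Energy balance on cold side (adiabatic exchanger): Q = ṁ_c·Cp_c·(T_c,out − T_c,in)
ṁ_c = 67762 / [2.44 × (5.39 − -55.6)] = 455.34 kg/h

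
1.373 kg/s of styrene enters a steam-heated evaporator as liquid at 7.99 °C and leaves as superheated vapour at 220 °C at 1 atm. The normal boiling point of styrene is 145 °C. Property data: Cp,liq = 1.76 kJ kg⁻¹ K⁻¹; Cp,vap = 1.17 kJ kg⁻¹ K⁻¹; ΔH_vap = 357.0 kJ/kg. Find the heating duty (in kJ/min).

Q = 56500 kJ/min

liquid 7.99→145 °C: 241.14 kJ/kg
vaporisation at 145 °C: 357 kJ/kg
vapour 145→220 °C: 87.75 kJ/kg
Δh = 241.14 + 357 + 87.75 = 685.89 kJ/kg
Q = ṁ·Δh = 1.373 kg/s × 685.89 kJ/kg = 941.72 kJ/s
|Q| = 941.72 kW = 56503 kJ/min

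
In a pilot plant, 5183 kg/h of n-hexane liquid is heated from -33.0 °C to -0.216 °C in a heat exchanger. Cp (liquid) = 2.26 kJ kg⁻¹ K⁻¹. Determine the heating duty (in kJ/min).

Q = ṁ·Cp·ΔT = 5183 × 2.26 × (-0.216 − -33.0) = 384020 kJ/h
Converting: 384020 / 3600 s = 106.67 kW
Heating duty = 6400.3 kJ/min

Q = 6400 kJ/min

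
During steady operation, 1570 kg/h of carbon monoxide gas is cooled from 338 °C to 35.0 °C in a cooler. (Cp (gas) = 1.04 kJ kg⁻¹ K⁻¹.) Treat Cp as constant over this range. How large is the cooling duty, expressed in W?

Q = ṁ·Cp·ΔT = 1570 × 1.04 × (35.0 − 338) = -494740 kJ/h
Converting: 494740 / 3600 s = 137.43 kW
Cooling duty = 137430 W

Q_c = 137000 W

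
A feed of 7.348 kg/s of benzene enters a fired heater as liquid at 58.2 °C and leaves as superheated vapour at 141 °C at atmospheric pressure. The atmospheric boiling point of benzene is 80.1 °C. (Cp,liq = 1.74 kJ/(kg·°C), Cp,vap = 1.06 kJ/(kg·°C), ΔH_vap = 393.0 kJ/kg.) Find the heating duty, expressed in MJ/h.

Q = 13100 MJ/h

liquid 58.2→80.1 °C: 38.106 kJ/kg
vaporisation at 80.1 °C: 393 kJ/kg
vapour 80.1→141 °C: 64.554 kJ/kg
Δh = 38.106 + 393 + 64.554 = 495.66 kJ/kg
Q = ṁ·Δh = 7.348 kg/s × 495.66 kJ/kg = 3642.1 kJ/s
|Q| = 3642.1 kW = 13112 MJ/h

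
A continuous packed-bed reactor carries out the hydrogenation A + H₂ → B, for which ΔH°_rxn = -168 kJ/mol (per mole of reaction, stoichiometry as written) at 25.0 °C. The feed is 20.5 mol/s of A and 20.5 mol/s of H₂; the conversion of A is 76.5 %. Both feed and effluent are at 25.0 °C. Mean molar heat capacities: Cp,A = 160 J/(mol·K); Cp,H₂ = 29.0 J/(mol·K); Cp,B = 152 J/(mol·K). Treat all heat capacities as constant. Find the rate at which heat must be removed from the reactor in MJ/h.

Q_out = 9480 MJ/h

Extent of reaction ξ = 0.765 × 20.5 = 15.683 mol/s
Reaction term: ξ·ΔH°_rxn = 15.683 × -168 = -2634.7 kJ/s
Q = ΔH = -2634.7 kJ/s = -2634.7 kW
Heat removed = 9484.8 MJ/h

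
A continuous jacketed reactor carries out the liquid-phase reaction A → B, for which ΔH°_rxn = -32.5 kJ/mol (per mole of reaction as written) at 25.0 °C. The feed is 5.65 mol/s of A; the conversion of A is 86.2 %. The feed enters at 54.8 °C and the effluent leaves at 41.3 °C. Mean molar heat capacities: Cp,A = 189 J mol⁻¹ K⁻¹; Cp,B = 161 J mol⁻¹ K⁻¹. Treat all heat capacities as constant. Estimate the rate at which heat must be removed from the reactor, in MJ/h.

Extent of reaction ξ = 0.862 × 5.65 = 4.8703 mol/s
Reaction term: ξ·ΔH°_rxn = 4.8703 × -32.5 = -158.28 kJ/s
Sensible, feed 54.8→25 °C: -31.822 kJ/s
Outlet flows (mol/s): A 0.7797, B 4.8703
Sensible, products 25→41.3 °C: 15.183 kJ/s
Q = ΔH = -174.92 kJ/s = -174.92 kW
Heat removed = 629.72 MJ/h

Q_out = 630 MJ/h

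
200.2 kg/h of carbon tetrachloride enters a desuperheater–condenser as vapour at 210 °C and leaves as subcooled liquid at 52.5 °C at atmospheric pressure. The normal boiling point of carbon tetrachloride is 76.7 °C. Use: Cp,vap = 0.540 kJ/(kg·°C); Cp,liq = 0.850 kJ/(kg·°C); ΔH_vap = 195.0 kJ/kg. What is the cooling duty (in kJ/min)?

Q_c = 959 kJ/min

vapour 210→76.7 °C: -71.982 kJ/kg
condensation at 76.7 °C: -195 kJ/kg
liquid 76.7→52.5 °C: -20.57 kJ/kg
Δh = -71.982 + -195 + -20.57 = -287.55 kJ/kg
Q = ṁ·Δh = 200.2 kg/h × -287.55 kJ/kg = -57568 kJ/h
|Q| = 15.991 kW = 959.47 kJ/min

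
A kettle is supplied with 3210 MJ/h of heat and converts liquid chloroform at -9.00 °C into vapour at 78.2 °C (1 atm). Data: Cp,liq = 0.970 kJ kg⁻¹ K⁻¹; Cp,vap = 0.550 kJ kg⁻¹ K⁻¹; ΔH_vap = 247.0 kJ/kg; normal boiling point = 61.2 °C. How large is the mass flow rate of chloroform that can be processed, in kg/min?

ṁ = 165 kg/min

Δh = 0.970×(61.2−-9.00) + 247.0 + 0.550×(78.2−61.2) = 324.44 kJ/kg
Q = 3210 MJ/h = 891.67 kJ/s = 53500 kJ/min
ṁ = Q/Δh = 53500 / 324.44 = 164.9 kg/min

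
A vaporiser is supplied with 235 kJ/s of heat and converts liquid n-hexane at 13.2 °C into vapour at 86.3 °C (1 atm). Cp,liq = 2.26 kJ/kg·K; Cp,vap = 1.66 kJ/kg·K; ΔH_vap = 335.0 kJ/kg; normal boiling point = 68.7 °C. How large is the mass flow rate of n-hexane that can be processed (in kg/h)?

ṁ = 1730 kg/h

Δh = 2.26×(68.7−13.2) + 335.0 + 1.66×(86.3−68.7) = 489.65 kJ/kg
Q = 235 kJ/s = 235 kJ/s = 846000 kJ/h
ṁ = Q/Δh = 846000 / 489.65 = 1727.8 kg/h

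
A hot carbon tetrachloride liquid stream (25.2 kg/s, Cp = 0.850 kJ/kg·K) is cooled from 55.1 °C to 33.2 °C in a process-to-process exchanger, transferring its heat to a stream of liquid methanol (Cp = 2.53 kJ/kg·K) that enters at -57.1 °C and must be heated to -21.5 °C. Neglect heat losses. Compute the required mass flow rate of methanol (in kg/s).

Heat released by hot stream: Q = 25.2 × 0.850 × (55.1 − 33.2) = 469.1 kJ/s
Energy balance on cold side (adiabatic exchanger): Q = ṁ_c·Cp_c·(T_c,out − T_c,in)
ṁ_c = 469.1 / [2.53 × (-21.5 − -57.1)] = 5.2083 kg/s

ṁ_c = 5.21 kg/s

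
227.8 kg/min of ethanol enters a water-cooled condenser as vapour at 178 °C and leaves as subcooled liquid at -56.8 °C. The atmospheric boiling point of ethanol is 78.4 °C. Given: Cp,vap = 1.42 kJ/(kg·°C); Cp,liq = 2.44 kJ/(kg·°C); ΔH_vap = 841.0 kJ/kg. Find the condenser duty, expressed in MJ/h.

Q_c = 17900 MJ/h

vapour 178→78.4 °C: -141.43 kJ/kg
condensation at 78.4 °C: -841 kJ/kg
liquid 78.4→-56.8 °C: -329.89 kJ/kg
Δh = -141.43 + -841 + -329.89 = -1312.3 kJ/kg
Q = ṁ·Δh = 227.8 kg/min × -1312.3 kJ/kg = -298950 kJ/min
|Q| = 4982.4 kW = 17937 MJ/h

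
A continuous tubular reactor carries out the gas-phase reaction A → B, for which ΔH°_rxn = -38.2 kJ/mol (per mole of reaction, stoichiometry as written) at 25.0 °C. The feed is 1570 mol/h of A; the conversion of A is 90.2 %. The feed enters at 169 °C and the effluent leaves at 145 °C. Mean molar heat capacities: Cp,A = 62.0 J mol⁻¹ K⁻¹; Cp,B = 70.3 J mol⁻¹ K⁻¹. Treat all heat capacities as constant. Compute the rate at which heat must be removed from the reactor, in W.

Extent of reaction ξ = 0.902 × 1570 = 1416.1 mol/h
Reaction term: ξ·ΔH°_rxn = 1416.1 × -38.2 = -54097 kJ/h
Sensible, feed 169→25 °C: -14017 kJ/h
Outlet flows (mol/h): A 153.86, B 1416.1
Sensible, products 25→145 °C: 13091 kJ/h
Q = ΔH = -55022 kJ/h = -15.284 kW
Heat removed = 15284 W

Q_out = 15300 W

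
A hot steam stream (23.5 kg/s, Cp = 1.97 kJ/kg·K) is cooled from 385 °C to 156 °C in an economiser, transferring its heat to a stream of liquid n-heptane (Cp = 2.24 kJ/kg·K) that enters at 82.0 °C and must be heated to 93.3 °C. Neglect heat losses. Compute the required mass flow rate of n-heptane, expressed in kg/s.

ṁ_c = 419 kg/s

Heat released by hot stream: Q = 23.5 × 1.97 × (385 − 156) = 10602 kJ/s
Energy balance on cold side (adiabatic exchanger): Q = ṁ_c·Cp_c·(T_c,out − T_c,in)
ṁ_c = 10602 / [2.24 × (93.3 − 82.0)] = 418.84 kg/s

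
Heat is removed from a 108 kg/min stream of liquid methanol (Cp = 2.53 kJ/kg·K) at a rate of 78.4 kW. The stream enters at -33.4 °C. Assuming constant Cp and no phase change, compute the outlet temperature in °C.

T_out = -50.6 °C

Q = 78.4 kW = 4704 kJ/min
ΔT = Q/(ṁ·Cp) = 4704/(108×2.53) = 17.216 K
T_out = -33.4 − 17.216 = -50.616 °C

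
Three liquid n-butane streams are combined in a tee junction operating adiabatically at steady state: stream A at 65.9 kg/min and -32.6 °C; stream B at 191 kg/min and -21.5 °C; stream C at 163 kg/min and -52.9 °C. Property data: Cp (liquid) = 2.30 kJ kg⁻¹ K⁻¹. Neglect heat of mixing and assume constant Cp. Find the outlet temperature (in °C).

No heat crosses the boundary, so H_out = H_in.
T_out = Σ ṁᵢCp,ᵢTᵢ / Σ ṁᵢCp,ᵢ
      = -34218 / 965.77 = -35.431 °C

T_out = -35.4 °C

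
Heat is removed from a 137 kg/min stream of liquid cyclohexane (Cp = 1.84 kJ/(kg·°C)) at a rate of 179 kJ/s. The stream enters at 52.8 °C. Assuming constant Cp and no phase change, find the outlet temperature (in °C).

T_out = 10.2 °C

Q = 179 kJ/s = 10740 kJ/min
ΔT = Q/(ṁ·Cp) = 10740/(137×1.84) = 42.606 K
T_out = 52.8 − 42.606 = 10.194 °C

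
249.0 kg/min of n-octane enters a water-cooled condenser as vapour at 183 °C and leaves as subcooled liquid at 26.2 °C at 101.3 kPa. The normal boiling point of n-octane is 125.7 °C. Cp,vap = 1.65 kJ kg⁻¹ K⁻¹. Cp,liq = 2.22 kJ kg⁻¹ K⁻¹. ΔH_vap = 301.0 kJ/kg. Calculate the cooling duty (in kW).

Q_c = 2560 kW

vapour 183→125.7 °C: -94.545 kJ/kg
condensation at 125.7 °C: -301 kJ/kg
liquid 125.7→26.2 °C: -220.89 kJ/kg
Δh = -94.545 + -301 + -220.89 = -616.43 kJ/kg
Q = ṁ·Δh = 249.0 kg/min × -616.43 kJ/kg = -153490 kJ/min
|Q| = 2558.2 kW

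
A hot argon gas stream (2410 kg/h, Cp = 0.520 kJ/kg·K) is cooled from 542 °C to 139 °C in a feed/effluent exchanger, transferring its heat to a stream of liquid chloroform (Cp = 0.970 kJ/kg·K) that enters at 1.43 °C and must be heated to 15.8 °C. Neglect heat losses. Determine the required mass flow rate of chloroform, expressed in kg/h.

Heat released by hot stream: Q = 2410 × 0.520 × (542 − 139) = 505040 kJ/h
Energy balance on cold side (adiabatic exchanger): Q = ṁ_c·Cp_c·(T_c,out − T_c,in)
ṁ_c = 505040 / [0.970 × (15.8 − 1.43)] = 36232 kg/h

ṁ_c = 36200 kg/h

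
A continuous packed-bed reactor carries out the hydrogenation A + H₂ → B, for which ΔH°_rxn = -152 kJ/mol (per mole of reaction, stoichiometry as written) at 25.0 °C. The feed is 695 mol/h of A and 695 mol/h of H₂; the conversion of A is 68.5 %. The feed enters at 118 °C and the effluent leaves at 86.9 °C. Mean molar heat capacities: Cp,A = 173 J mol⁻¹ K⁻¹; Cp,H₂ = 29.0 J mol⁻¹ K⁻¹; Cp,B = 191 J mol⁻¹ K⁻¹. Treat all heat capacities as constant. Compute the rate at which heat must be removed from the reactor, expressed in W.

Q_out = 21400 W

Extent of reaction ξ = 0.685 × 695 = 476.08 mol/h
Reaction term: ξ·ΔH°_rxn = 476.08 × -152 = -72363 kJ/h
Sensible, feed 118→25 °C: -13056 kJ/h
Outlet flows (mol/h): A 218.92, H₂ 218.92, B 476.08
Sensible, products 25→86.9 °C: 8366 kJ/h
Q = ΔH = -77054 kJ/h = -21.404 kW
Heat removed = 21404 W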